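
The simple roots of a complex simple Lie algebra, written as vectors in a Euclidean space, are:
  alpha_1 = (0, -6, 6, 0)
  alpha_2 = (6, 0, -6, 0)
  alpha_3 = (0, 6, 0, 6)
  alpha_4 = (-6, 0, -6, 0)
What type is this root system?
type D_4

Compute the Cartan integers a_ij = 2(alpha_i, alpha_j)/(alpha_j, alpha_j); the resulting 4x4 Cartan matrix is
[[2, -1, -1, -1], [-1, 2, 0, 0], [-1, 0, 2, 0], [-1, 0, 0, 2]].
All simple roots have the same length, so the diagram is simply laced. The associated Dynkin diagram is a chain of 2 nodes with a fork of two nodes at one end (D_4), so the type is D_4 (the algebra so(8)).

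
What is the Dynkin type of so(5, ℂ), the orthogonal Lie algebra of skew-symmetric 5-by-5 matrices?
B_2 (so(5))

This is so(5) with 5 odd, which has dimension 5(5-1)/2 = 10 and rank (5-1)/2 = 2. In the classification of classical Lie algebras, the orthogonal algebra so(2n+1) in an odd number of variables has type B_n; here n = 2, so the Dynkin diagram is a chain of 2 nodes with a double edge at one end; the terminal node there is the unique short simple root (B_2). Hence the type is B_2.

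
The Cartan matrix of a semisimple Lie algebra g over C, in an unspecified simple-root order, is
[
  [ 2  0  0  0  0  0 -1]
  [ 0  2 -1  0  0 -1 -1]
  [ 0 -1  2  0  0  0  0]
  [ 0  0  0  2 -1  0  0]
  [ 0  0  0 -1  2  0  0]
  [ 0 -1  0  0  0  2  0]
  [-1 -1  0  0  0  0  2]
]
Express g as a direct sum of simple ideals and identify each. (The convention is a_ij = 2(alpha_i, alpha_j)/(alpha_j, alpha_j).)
The diagram associated to this matrix has two connected components: the simple roots {alpha_4, alpha_5} form a chain of 2 nodes with single edges (A_2), and {alpha_1, alpha_2, alpha_3, alpha_6, alpha_7} form a chain of 3 nodes with a fork of two nodes at one end (D_5). A semisimple Lie algebra decomposes uniquely as the direct sum of simple ideals, one per connected component of its Dynkin diagram, so g ≅ A_2 ⊕ D_5 (dimension 8 + 45 = 53).

type A_2 ⊕ type D_5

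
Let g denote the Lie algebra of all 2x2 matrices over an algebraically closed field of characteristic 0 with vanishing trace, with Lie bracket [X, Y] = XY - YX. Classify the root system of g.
This is sl(2), which has dimension 2^2 - 1 = 3 and rank 2 - 1 = 1 (a Cartan subalgebra is the diagonal traceless matrices). In the classification of classical Lie algebras, the special linear algebra sl(n+1) has type A_n; here n = 1, so the Dynkin diagram is a chain of 1 nodes with single edges (A_1). Hence the type is A_1.

A_1 (sl(2))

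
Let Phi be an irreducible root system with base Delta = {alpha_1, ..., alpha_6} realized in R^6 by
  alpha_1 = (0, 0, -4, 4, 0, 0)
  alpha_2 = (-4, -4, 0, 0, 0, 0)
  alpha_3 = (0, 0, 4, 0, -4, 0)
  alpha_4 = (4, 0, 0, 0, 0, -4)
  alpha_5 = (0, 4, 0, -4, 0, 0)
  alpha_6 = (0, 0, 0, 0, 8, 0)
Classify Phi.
C_6

Compute the Cartan integers a_ij = 2(alpha_i, alpha_j)/(alpha_j, alpha_j); the resulting 6x6 Cartan matrix is
[[2, 0, -1, 0, -1, 0], [0, 2, 0, -1, -1, 0], [-1, 0, 2, 0, 0, -1], [0, -1, 0, 2, 0, 0], [-1, -1, 0, 0, 2, 0], [0, 0, -2, 0, 0, 2]].
The roots have two lengths (squared-length ratio 2:1); the short ones are alpha_{1,2,3,4,5}. The associated Dynkin diagram is a chain of 6 nodes with a double edge at one end; the terminal node there is the unique long simple root (C_6), so the type is C_6 (the algebra sp(12)).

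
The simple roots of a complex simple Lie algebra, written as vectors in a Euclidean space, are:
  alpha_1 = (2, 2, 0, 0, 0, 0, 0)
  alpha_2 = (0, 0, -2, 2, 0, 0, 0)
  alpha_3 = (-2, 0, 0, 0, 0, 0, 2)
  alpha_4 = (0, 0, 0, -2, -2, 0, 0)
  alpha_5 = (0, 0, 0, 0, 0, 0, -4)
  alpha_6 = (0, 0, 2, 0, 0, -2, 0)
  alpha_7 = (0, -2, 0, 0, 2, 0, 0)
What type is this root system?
type C_7

Compute the Cartan integers a_ij = 2(alpha_i, alpha_j)/(alpha_j, alpha_j); the resulting 7x7 Cartan matrix is
[[2, 0, -1, 0, 0, 0, -1], [0, 2, 0, -1, 0, -1, 0], [-1, 0, 2, 0, -1, 0, 0], [0, -1, 0, 2, 0, 0, -1], [0, 0, -2, 0, 2, 0, 0], [0, -1, 0, 0, 0, 2, 0], [-1, 0, 0, -1, 0, 0, 2]].
The roots have two lengths (squared-length ratio 2:1); the short ones are alpha_{1,2,3,4,6,7}. The associated Dynkin diagram is a chain of 7 nodes with a double edge at one end; the terminal node there is the unique long simple root (C_7), so the type is C_7 (the algebra sp(14)).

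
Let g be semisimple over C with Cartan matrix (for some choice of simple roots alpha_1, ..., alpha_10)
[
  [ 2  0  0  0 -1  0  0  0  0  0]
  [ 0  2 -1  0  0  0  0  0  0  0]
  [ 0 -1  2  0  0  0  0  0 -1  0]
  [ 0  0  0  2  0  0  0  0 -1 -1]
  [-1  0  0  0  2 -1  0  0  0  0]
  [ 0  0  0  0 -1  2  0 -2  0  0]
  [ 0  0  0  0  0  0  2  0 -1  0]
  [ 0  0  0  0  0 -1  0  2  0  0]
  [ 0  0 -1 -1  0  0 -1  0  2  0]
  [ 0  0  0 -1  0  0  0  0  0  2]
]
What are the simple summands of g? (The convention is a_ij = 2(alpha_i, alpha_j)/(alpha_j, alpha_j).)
B_4 ⊕ E_6

The diagram associated to this matrix has two connected components: the simple roots {alpha_1, alpha_5, alpha_6, alpha_8} form a chain of 4 nodes with a double edge at one end; the terminal node there is the unique short simple root (B_4), and {alpha_2, alpha_3, alpha_4, alpha_7, alpha_9, alpha_10} form a chain of 5 nodes with one extra node attached to the third node from one end (E_6). A semisimple Lie algebra decomposes uniquely as the direct sum of simple ideals, one per connected component of its Dynkin diagram, so g ≅ B_4 ⊕ E_6 (dimension 36 + 78 = 114).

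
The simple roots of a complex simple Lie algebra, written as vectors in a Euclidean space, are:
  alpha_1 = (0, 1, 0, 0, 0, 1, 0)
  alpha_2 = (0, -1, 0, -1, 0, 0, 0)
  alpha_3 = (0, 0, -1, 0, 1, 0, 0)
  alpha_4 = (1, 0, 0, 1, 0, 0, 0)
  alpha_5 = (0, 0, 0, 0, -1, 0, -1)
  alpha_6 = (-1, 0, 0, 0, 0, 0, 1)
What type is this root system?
Compute the Cartan integers a_ij = 2(alpha_i, alpha_j)/(alpha_j, alpha_j); the resulting 6x6 Cartan matrix is
[[2, -1, 0, 0, 0, 0], [-1, 2, 0, -1, 0, 0], [0, 0, 2, 0, -1, 0], [0, -1, 0, 2, 0, -1], [0, 0, -1, 0, 2, -1], [0, 0, 0, -1, -1, 2]].
All simple roots have the same length, so the diagram is simply laced. The associated Dynkin diagram is a chain of 6 nodes with single edges (A_6), so the type is A_6 (the algebra sl(7)).

A_6 (sl(7))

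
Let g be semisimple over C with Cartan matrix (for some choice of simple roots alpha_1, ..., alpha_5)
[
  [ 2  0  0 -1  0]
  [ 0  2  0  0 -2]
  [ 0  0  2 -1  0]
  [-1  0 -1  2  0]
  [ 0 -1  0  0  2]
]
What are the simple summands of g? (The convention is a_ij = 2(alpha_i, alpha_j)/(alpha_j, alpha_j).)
The diagram associated to this matrix has two connected components: the simple roots {alpha_1, alpha_3, alpha_4} form a chain of 3 nodes with single edges (A_3), and {alpha_2, alpha_5} form a chain of 2 nodes with a double edge at one end; the terminal node there is the unique short simple root (B_2). A semisimple Lie algebra decomposes uniquely as the direct sum of simple ideals, one per connected component of its Dynkin diagram, so g ≅ A_3 ⊕ B_2 (dimension 15 + 10 = 25).

A3 ⊕ B2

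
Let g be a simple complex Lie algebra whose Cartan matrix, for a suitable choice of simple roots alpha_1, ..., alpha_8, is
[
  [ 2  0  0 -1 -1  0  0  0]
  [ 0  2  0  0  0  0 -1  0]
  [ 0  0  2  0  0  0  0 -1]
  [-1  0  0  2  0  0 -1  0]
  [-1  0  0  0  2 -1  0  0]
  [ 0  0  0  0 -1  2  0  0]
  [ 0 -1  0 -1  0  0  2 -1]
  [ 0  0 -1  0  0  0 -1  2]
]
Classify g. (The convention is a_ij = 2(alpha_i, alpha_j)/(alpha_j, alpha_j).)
E8

The matrix has rank 8 with 2's on the diagonal. Reading the off-diagonal entries as Dynkin edges (a single edge where a_ij = a_ji = -1; a double or triple edge where a_ij * a_ji = 2 or 3), the diagram is a chain of 7 nodes with one extra node attached to the third node from one end (E_8). One simple-root ordering that puts it in standard form is (alpha_3, alpha_2, alpha_8, alpha_7, alpha_4, alpha_1, alpha_5, alpha_6). So the algebra is type E_8.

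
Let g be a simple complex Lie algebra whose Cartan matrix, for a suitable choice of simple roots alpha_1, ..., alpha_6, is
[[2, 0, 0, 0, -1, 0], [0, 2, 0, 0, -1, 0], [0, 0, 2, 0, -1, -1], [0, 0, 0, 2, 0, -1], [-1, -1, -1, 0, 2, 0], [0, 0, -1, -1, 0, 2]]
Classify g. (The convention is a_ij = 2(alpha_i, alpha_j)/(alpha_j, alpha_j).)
The matrix has rank 6 with 2's on the diagonal. Reading the off-diagonal entries as Dynkin edges (a single edge where a_ij = a_ji = -1; a double or triple edge where a_ij * a_ji = 2 or 3), the diagram is a chain of 4 nodes with a fork of two nodes at one end (D_6). One simple-root ordering that puts it in standard form is (alpha_4, alpha_6, alpha_3, alpha_5, alpha_1, alpha_2). So the algebra is type D_6, i.e. so(12).

type D_6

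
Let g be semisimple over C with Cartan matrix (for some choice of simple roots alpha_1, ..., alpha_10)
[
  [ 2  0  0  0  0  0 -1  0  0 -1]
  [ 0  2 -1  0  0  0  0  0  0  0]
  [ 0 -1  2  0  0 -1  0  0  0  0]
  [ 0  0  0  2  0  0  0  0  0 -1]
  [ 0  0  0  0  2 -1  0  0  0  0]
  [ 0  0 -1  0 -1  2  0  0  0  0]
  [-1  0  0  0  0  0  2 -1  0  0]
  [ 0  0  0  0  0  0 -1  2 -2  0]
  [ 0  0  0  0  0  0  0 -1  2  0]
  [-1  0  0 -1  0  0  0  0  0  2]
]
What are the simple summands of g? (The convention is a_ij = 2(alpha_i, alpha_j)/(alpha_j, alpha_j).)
The diagram associated to this matrix has two connected components: the simple roots {alpha_2, alpha_3, alpha_5, alpha_6} form a chain of 4 nodes with single edges (A_4), and {alpha_1, alpha_4, alpha_7, alpha_8, alpha_9, alpha_10} form a chain of 6 nodes with a double edge at one end; the terminal node there is the unique short simple root (B_6). A semisimple Lie algebra decomposes uniquely as the direct sum of simple ideals, one per connected component of its Dynkin diagram, so g ≅ A_4 ⊕ B_6 (dimension 24 + 78 = 102).

A_4 (sl(5)) + B_6 (so(13))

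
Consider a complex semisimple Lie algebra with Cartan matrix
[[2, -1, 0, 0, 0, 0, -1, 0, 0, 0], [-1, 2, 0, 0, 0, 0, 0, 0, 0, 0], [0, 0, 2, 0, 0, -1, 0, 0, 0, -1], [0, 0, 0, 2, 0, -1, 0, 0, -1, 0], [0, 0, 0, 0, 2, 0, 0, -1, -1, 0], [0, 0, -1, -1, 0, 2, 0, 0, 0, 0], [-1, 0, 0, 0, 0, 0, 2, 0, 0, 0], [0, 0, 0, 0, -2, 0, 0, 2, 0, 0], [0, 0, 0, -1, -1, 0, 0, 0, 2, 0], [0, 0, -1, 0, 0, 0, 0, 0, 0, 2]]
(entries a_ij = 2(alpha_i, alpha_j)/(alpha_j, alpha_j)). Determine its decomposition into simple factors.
A_3 + C_7

The diagram associated to this matrix has two connected components: the simple roots {alpha_1, alpha_2, alpha_7} form a chain of 3 nodes with single edges (A_3), and {alpha_3, alpha_4, alpha_5, alpha_6, alpha_8, alpha_9, alpha_10} form a chain of 7 nodes with a double edge at one end; the terminal node there is the unique long simple root (C_7). A semisimple Lie algebra decomposes uniquely as the direct sum of simple ideals, one per connected component of its Dynkin diagram, so g ≅ A_3 ⊕ C_7 (dimension 15 + 105 = 120).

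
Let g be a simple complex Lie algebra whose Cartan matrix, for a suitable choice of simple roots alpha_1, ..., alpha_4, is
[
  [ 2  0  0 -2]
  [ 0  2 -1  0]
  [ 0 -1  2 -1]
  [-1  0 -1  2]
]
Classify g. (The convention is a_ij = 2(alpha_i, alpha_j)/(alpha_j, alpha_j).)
The matrix has rank 4 with 2's on the diagonal. Reading the off-diagonal entries as Dynkin edges (a single edge where a_ij = a_ji = -1; a double or triple edge where a_ij * a_ji = 2 or 3), the diagram is a chain of 4 nodes with a double edge at one end; the terminal node there is the unique long simple root (C_4). One simple-root ordering that puts it in standard form is (alpha_2, alpha_3, alpha_4, alpha_1). So the algebra is type C_4, i.e. sp(8).

C_4 (sp(8))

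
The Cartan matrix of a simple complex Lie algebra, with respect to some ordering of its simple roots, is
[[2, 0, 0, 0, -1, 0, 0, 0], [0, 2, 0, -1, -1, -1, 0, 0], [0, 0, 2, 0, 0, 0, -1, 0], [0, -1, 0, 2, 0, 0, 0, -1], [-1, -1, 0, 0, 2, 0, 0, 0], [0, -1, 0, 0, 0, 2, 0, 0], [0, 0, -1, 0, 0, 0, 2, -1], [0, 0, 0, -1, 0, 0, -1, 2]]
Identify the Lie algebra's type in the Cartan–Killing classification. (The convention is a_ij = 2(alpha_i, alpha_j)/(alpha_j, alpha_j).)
The matrix has rank 8 with 2's on the diagonal. Reading the off-diagonal entries as Dynkin edges (a single edge where a_ij = a_ji = -1; a double or triple edge where a_ij * a_ji = 2 or 3), the diagram is a chain of 7 nodes with one extra node attached to the third node from one end (E_8). One simple-root ordering that puts it in standard form is (alpha_1, alpha_6, alpha_5, alpha_2, alpha_4, alpha_8, alpha_7, alpha_3). So the algebra is type E_8.

E_8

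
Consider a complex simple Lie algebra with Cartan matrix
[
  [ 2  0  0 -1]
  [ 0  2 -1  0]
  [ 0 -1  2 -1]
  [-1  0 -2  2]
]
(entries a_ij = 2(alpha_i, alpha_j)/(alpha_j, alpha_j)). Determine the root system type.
The matrix has rank 4 with 2's on the diagonal. Reading the off-diagonal entries as Dynkin edges (a single edge where a_ij = a_ji = -1; a double or triple edge where a_ij * a_ji = 2 or 3), the diagram is a chain of 4 nodes with a double edge between the middle two (F_4). One simple-root ordering that puts it in standard form is (alpha_1, alpha_4, alpha_3, alpha_2). So the algebra is type F_4.

type F_4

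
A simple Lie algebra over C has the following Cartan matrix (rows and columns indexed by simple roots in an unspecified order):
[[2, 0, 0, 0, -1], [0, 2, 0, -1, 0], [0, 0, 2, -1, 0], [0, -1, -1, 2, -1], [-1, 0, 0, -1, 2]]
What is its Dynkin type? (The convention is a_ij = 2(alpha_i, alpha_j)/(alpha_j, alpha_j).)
The matrix has rank 5 with 2's on the diagonal. Reading the off-diagonal entries as Dynkin edges (a single edge where a_ij = a_ji = -1; a double or triple edge where a_ij * a_ji = 2 or 3), the diagram is a chain of 3 nodes with a fork of two nodes at one end (D_5). One simple-root ordering that puts it in standard form is (alpha_1, alpha_5, alpha_4, alpha_3, alpha_2). So the algebra is type D_5, i.e. so(10).

D_5 (so(10))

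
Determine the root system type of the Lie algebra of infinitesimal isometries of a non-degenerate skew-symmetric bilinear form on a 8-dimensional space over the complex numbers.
C_4

This is sp(8), which has dimension 8(8+1)/2 = 36 and rank 8/2 = 4. In the classification of classical Lie algebras, the symplectic algebra sp(2n) has type C_n; here n = 4, so the Dynkin diagram is a chain of 4 nodes with a double edge at one end; the terminal node there is the unique long simple root (C_4). Hence the type is C_4.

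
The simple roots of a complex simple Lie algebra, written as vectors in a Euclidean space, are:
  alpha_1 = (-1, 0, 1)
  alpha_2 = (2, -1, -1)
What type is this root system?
Compute the Cartan integers a_ij = 2(alpha_i, alpha_j)/(alpha_j, alpha_j); the resulting 2x2 Cartan matrix is
[[2, -1], [-3, 2]].
The roots have two lengths (squared-length ratio 3:1); the short ones are alpha_{1}. The associated Dynkin diagram is two nodes joined by a triple edge (G_2), so the type is G_2.

type G_2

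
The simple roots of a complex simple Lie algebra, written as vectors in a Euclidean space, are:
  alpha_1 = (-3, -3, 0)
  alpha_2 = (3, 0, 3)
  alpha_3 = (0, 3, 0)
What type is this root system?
B_3 (so(7))

Compute the Cartan integers a_ij = 2(alpha_i, alpha_j)/(alpha_j, alpha_j); the resulting 3x3 Cartan matrix is
[[2, -1, -2], [-1, 2, 0], [-1, 0, 2]].
The roots have two lengths (squared-length ratio 2:1); the short ones are alpha_{3}. The associated Dynkin diagram is a chain of 3 nodes with a double edge at one end; the terminal node there is the unique short simple root (B_3), so the type is B_3 (the algebra so(7)).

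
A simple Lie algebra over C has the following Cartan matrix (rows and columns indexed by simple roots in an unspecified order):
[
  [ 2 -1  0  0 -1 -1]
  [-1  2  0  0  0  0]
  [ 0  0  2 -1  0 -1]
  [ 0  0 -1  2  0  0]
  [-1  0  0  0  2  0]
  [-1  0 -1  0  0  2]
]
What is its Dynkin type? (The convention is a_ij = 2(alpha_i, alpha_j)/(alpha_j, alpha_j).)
The matrix has rank 6 with 2's on the diagonal. Reading the off-diagonal entries as Dynkin edges (a single edge where a_ij = a_ji = -1; a double or triple edge where a_ij * a_ji = 2 or 3), the diagram is a chain of 4 nodes with a fork of two nodes at one end (D_6). One simple-root ordering that puts it in standard form is (alpha_4, alpha_3, alpha_6, alpha_1, alpha_2, alpha_5). So the algebra is type D_6, i.e. so(12).

D_6 (so(12))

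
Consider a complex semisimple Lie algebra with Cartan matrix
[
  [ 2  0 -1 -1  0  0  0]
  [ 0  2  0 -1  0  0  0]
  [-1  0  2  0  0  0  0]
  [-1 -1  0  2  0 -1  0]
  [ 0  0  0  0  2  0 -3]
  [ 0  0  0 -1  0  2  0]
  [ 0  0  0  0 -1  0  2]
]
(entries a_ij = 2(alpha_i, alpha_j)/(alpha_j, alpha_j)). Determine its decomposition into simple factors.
The diagram associated to this matrix has two connected components: the simple roots {alpha_1, alpha_2, alpha_3, alpha_4, alpha_6} form a chain of 3 nodes with a fork of two nodes at one end (D_5), and {alpha_5, alpha_7} form two nodes joined by a triple edge (G_2). A semisimple Lie algebra decomposes uniquely as the direct sum of simple ideals, one per connected component of its Dynkin diagram, so g ≅ D_5 ⊕ G_2 (dimension 45 + 14 = 59).

D_5 ⊕ G_2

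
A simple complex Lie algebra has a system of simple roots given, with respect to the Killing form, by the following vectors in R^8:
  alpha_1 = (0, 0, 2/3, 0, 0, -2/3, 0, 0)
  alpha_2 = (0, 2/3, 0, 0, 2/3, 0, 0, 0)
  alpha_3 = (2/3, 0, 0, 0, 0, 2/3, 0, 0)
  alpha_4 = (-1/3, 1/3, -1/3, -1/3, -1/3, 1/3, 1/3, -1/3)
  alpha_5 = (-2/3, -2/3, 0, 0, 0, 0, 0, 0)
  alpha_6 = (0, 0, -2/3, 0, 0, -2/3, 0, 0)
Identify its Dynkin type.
Compute the Cartan integers a_ij = 2(alpha_i, alpha_j)/(alpha_j, alpha_j); the resulting 6x6 Cartan matrix is
[[2, 0, -1, -1, 0, 0], [0, 2, 0, 0, -1, 0], [-1, 0, 2, 0, -1, -1], [-1, 0, 0, 2, 0, 0], [0, -1, -1, 0, 2, 0], [0, 0, -1, 0, 0, 2]].
All simple roots have the same length, so the diagram is simply laced. The associated Dynkin diagram is a chain of 5 nodes with one extra node attached to the third node from one end (E_6), so the type is E_6.

E_6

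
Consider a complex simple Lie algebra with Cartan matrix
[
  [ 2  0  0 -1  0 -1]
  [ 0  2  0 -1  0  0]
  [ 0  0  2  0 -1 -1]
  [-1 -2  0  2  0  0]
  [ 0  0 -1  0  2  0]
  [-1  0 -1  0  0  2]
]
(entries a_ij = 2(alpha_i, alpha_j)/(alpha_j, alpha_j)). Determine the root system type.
The matrix has rank 6 with 2's on the diagonal. Reading the off-diagonal entries as Dynkin edges (a single edge where a_ij = a_ji = -1; a double or triple edge where a_ij * a_ji = 2 or 3), the diagram is a chain of 6 nodes with a double edge at one end; the terminal node there is the unique short simple root (B_6). One simple-root ordering that puts it in standard form is (alpha_5, alpha_3, alpha_6, alpha_1, alpha_4, alpha_2). So the algebra is type B_6, i.e. so(13).

type B_6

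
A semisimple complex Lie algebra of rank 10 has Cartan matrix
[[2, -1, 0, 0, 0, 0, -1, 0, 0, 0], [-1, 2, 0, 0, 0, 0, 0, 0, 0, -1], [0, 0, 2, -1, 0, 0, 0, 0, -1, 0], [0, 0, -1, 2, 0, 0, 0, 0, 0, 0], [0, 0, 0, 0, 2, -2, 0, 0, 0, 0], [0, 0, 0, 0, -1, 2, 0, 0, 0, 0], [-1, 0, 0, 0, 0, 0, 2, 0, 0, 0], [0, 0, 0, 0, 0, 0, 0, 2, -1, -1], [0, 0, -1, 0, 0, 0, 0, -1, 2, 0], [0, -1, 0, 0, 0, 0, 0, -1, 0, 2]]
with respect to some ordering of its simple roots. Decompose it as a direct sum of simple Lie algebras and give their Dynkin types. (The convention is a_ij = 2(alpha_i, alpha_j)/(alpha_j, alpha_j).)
A_8 + B_2

The diagram associated to this matrix has two connected components: the simple roots {alpha_1, alpha_2, alpha_3, alpha_4, alpha_7, alpha_8, alpha_9, alpha_10} form a chain of 8 nodes with single edges (A_8), and {alpha_5, alpha_6} form a chain of 2 nodes with a double edge at one end; the terminal node there is the unique short simple root (B_2). A semisimple Lie algebra decomposes uniquely as the direct sum of simple ideals, one per connected component of its Dynkin diagram, so g ≅ A_8 ⊕ B_2 (dimension 80 + 10 = 90).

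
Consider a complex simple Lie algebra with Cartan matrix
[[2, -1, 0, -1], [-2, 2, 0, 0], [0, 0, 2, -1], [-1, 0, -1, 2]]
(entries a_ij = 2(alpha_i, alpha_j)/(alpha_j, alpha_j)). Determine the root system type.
The matrix has rank 4 with 2's on the diagonal. Reading the off-diagonal entries as Dynkin edges (a single edge where a_ij = a_ji = -1; a double or triple edge where a_ij * a_ji = 2 or 3), the diagram is a chain of 4 nodes with a double edge at one end; the terminal node there is the unique long simple root (C_4). One simple-root ordering that puts it in standard form is (alpha_3, alpha_4, alpha_1, alpha_2). So the algebra is type C_4, i.e. sp(8).

C4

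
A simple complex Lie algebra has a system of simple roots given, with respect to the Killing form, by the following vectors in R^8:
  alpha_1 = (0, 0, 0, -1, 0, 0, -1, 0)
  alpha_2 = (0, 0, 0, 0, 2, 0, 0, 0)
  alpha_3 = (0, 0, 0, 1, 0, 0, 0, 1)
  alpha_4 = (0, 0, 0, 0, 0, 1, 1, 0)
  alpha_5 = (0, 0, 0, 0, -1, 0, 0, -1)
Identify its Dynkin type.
C_5

Compute the Cartan integers a_ij = 2(alpha_i, alpha_j)/(alpha_j, alpha_j); the resulting 5x5 Cartan matrix is
[[2, 0, -1, -1, 0], [0, 2, 0, 0, -2], [-1, 0, 2, 0, -1], [-1, 0, 0, 2, 0], [0, -1, -1, 0, 2]].
The roots have two lengths (squared-length ratio 2:1); the short ones are alpha_{1,3,4,5}. The associated Dynkin diagram is a chain of 5 nodes with a double edge at one end; the terminal node there is the unique long simple root (C_5), so the type is C_5 (the algebra sp(10)).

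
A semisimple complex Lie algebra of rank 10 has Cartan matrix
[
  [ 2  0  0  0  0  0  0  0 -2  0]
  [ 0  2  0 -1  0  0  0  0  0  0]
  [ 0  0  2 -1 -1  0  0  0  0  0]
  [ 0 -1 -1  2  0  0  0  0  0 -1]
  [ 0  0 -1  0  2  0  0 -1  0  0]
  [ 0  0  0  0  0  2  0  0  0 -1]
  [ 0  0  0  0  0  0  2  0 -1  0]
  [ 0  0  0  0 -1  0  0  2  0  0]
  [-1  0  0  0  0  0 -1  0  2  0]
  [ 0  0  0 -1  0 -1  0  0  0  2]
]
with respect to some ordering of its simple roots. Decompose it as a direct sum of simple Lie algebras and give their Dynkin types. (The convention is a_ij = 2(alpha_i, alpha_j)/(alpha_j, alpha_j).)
C_3 + E_7

The diagram associated to this matrix has two connected components: the simple roots {alpha_1, alpha_7, alpha_9} form a chain of 3 nodes with a double edge at one end; the terminal node there is the unique long simple root (C_3), and {alpha_2, alpha_3, alpha_4, alpha_5, alpha_6, alpha_8, alpha_10} form a chain of 6 nodes with one extra node attached to the third node from one end (E_7). A semisimple Lie algebra decomposes uniquely as the direct sum of simple ideals, one per connected component of its Dynkin diagram, so g ≅ C_3 ⊕ E_7 (dimension 21 + 133 = 154).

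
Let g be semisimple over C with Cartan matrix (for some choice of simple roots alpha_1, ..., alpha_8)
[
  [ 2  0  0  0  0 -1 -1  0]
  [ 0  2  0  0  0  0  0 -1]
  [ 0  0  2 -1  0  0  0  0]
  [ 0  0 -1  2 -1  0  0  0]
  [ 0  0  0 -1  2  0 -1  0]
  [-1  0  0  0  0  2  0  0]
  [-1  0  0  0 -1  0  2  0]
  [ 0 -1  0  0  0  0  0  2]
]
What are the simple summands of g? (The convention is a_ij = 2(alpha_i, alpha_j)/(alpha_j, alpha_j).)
The diagram associated to this matrix has two connected components: the simple roots {alpha_2, alpha_8} form a chain of 2 nodes with single edges (A_2), and {alpha_1, alpha_3, alpha_4, alpha_5, alpha_6, alpha_7} form a chain of 6 nodes with single edges (A_6). A semisimple Lie algebra decomposes uniquely as the direct sum of simple ideals, one per connected component of its Dynkin diagram, so g ≅ A_2 ⊕ A_6 (dimension 8 + 48 = 56).

A_2 (sl(3)) + A_6 (sl(7))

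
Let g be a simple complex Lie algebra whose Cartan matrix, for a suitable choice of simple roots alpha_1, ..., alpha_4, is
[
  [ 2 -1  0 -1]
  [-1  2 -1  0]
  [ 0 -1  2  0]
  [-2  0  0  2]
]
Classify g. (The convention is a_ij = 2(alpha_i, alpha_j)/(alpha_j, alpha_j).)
C_4

The matrix has rank 4 with 2's on the diagonal. Reading the off-diagonal entries as Dynkin edges (a single edge where a_ij = a_ji = -1; a double or triple edge where a_ij * a_ji = 2 or 3), the diagram is a chain of 4 nodes with a double edge at one end; the terminal node there is the unique long simple root (C_4). One simple-root ordering that puts it in standard form is (alpha_3, alpha_2, alpha_1, alpha_4). So the algebra is type C_4, i.e. sp(8).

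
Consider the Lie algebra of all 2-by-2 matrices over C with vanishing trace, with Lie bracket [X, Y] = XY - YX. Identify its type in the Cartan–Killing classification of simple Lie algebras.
This is sl(2), which has dimension 2^2 - 1 = 3 and rank 2 - 1 = 1 (a Cartan subalgebra is the diagonal traceless matrices). In the classification of classical Lie algebras, the special linear algebra sl(n+1) has type A_n; here n = 1, so the Dynkin diagram is a chain of 1 nodes with single edges (A_1). Hence the type is A_1.

type A_1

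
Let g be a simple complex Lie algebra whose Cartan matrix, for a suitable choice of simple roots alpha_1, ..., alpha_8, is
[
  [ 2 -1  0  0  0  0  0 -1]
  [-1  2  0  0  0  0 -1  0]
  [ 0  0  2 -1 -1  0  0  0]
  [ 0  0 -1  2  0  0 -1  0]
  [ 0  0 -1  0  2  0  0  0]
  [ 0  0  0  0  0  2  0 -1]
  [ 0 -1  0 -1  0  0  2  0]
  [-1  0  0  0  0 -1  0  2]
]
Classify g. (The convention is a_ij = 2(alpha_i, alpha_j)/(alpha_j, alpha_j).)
A_8

The matrix has rank 8 with 2's on the diagonal. Reading the off-diagonal entries as Dynkin edges (a single edge where a_ij = a_ji = -1; a double or triple edge where a_ij * a_ji = 2 or 3), the diagram is a chain of 8 nodes with single edges (A_8). One simple-root ordering that puts it in standard form is (alpha_5, alpha_3, alpha_4, alpha_7, alpha_2, alpha_1, alpha_8, alpha_6). So the algebra is type A_8, i.e. sl(9).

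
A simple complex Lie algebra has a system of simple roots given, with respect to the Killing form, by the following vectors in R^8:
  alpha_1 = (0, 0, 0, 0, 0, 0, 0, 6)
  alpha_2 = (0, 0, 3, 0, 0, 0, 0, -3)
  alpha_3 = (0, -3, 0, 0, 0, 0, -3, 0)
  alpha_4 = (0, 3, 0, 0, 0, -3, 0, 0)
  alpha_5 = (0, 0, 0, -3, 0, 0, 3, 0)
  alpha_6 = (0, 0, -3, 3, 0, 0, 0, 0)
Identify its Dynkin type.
Compute the Cartan integers a_ij = 2(alpha_i, alpha_j)/(alpha_j, alpha_j); the resulting 6x6 Cartan matrix is
[[2, -2, 0, 0, 0, 0], [-1, 2, 0, 0, 0, -1], [0, 0, 2, -1, -1, 0], [0, 0, -1, 2, 0, 0], [0, 0, -1, 0, 2, -1], [0, -1, 0, 0, -1, 2]].
The roots have two lengths (squared-length ratio 2:1); the short ones are alpha_{2,3,4,5,6}. The associated Dynkin diagram is a chain of 6 nodes with a double edge at one end; the terminal node there is the unique long simple root (C_6), so the type is C_6 (the algebra sp(12)).

C_6 (sp(12))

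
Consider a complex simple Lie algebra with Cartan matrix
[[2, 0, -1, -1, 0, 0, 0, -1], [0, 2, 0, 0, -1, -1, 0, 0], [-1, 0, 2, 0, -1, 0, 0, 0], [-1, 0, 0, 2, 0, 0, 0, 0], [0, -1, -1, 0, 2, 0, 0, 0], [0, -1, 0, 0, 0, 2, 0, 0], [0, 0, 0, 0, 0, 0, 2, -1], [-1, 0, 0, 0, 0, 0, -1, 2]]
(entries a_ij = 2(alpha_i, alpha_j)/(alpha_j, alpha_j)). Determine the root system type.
E_8

The matrix has rank 8 with 2's on the diagonal. Reading the off-diagonal entries as Dynkin edges (a single edge where a_ij = a_ji = -1; a double or triple edge where a_ij * a_ji = 2 or 3), the diagram is a chain of 7 nodes with one extra node attached to the third node from one end (E_8). One simple-root ordering that puts it in standard form is (alpha_7, alpha_4, alpha_8, alpha_1, alpha_3, alpha_5, alpha_2, alpha_6). So the algebra is type E_8.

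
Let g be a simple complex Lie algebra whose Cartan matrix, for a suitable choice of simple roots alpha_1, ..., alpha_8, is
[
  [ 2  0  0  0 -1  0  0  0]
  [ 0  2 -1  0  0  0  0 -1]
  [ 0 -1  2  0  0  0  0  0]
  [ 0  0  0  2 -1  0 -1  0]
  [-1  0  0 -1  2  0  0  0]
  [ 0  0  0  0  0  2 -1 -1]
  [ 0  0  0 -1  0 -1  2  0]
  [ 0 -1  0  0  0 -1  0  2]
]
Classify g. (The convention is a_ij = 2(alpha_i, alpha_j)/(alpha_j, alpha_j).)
A_8

The matrix has rank 8 with 2's on the diagonal. Reading the off-diagonal entries as Dynkin edges (a single edge where a_ij = a_ji = -1; a double or triple edge where a_ij * a_ji = 2 or 3), the diagram is a chain of 8 nodes with single edges (A_8). One simple-root ordering that puts it in standard form is (alpha_1, alpha_5, alpha_4, alpha_7, alpha_6, alpha_8, alpha_2, alpha_3). So the algebra is type A_8, i.e. sl(9).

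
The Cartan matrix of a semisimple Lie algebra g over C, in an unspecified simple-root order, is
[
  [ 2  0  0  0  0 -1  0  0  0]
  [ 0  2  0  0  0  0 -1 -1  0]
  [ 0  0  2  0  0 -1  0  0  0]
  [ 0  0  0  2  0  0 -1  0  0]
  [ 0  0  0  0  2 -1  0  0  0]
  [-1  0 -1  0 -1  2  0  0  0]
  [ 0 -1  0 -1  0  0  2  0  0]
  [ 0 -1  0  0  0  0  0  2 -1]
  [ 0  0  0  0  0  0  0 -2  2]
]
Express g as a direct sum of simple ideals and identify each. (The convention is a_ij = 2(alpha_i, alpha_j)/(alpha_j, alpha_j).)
The diagram associated to this matrix has two connected components: the simple roots {alpha_2, alpha_4, alpha_7, alpha_8, alpha_9} form a chain of 5 nodes with a double edge at one end; the terminal node there is the unique long simple root (C_5), and {alpha_1, alpha_3, alpha_5, alpha_6} form a chain of 2 nodes with a fork of two nodes at one end (D_4). A semisimple Lie algebra decomposes uniquely as the direct sum of simple ideals, one per connected component of its Dynkin diagram, so g ≅ C_5 ⊕ D_4 (dimension 55 + 28 = 83).

C_5 + D_4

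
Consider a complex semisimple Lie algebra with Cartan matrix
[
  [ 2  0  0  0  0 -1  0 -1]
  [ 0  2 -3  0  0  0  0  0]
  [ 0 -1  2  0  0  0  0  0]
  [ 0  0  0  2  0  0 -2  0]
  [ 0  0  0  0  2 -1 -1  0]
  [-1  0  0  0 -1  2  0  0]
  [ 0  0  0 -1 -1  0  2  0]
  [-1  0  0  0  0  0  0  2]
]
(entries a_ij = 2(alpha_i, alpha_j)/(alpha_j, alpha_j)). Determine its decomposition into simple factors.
C_6 + G_2

The diagram associated to this matrix has two connected components: the simple roots {alpha_1, alpha_4, alpha_5, alpha_6, alpha_7, alpha_8} form a chain of 6 nodes with a double edge at one end; the terminal node there is the unique long simple root (C_6), and {alpha_2, alpha_3} form two nodes joined by a triple edge (G_2). A semisimple Lie algebra decomposes uniquely as the direct sum of simple ideals, one per connected component of its Dynkin diagram, so g ≅ C_6 ⊕ G_2 (dimension 78 + 14 = 92).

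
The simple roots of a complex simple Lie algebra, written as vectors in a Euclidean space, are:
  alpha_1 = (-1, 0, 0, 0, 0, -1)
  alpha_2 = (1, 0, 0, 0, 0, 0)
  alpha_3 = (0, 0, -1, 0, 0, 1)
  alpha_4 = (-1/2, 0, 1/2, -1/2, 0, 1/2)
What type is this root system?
F4

Compute the Cartan integers a_ij = 2(alpha_i, alpha_j)/(alpha_j, alpha_j); the resulting 4x4 Cartan matrix is
[[2, -2, -1, 0], [-1, 2, 0, -1], [-1, 0, 2, 0], [0, -1, 0, 2]].
The roots have two lengths (squared-length ratio 2:1); the short ones are alpha_{2,4}. The associated Dynkin diagram is a chain of 4 nodes with a double edge between the middle two (F_4), so the type is F_4.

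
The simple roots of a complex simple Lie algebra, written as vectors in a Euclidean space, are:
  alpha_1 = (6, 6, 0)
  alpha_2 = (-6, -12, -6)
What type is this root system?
Compute the Cartan integers a_ij = 2(alpha_i, alpha_j)/(alpha_j, alpha_j); the resulting 2x2 Cartan matrix is
[[2, -1], [-3, 2]].
The roots have two lengths (squared-length ratio 3:1); the short ones are alpha_{1}. The associated Dynkin diagram is two nodes joined by a triple edge (G_2), so the type is G_2.

G_2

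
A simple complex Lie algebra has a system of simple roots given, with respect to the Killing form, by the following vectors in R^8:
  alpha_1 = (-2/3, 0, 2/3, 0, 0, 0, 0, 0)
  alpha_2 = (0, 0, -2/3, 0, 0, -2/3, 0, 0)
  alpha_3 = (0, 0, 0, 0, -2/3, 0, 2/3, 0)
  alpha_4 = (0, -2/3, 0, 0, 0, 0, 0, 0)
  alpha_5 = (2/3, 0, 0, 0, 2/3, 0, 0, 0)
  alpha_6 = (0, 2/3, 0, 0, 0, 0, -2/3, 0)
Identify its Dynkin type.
Compute the Cartan integers a_ij = 2(alpha_i, alpha_j)/(alpha_j, alpha_j); the resulting 6x6 Cartan matrix is
[[2, -1, 0, 0, -1, 0], [-1, 2, 0, 0, 0, 0], [0, 0, 2, 0, -1, -1], [0, 0, 0, 2, 0, -1], [-1, 0, -1, 0, 2, 0], [0, 0, -1, -2, 0, 2]].
The roots have two lengths (squared-length ratio 2:1); the short ones are alpha_{4}. The associated Dynkin diagram is a chain of 6 nodes with a double edge at one end; the terminal node there is the unique short simple root (B_6), so the type is B_6 (the algebra so(13)).

B_6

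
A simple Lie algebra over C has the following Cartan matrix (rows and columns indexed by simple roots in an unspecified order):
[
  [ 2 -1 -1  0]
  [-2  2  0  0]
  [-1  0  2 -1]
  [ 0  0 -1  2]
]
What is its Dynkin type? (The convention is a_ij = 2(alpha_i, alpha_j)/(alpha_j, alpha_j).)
The matrix has rank 4 with 2's on the diagonal. Reading the off-diagonal entries as Dynkin edges (a single edge where a_ij = a_ji = -1; a double or triple edge where a_ij * a_ji = 2 or 3), the diagram is a chain of 4 nodes with a double edge at one end; the terminal node there is the unique long simple root (C_4). One simple-root ordering that puts it in standard form is (alpha_4, alpha_3, alpha_1, alpha_2). So the algebra is type C_4, i.e. sp(8).

C4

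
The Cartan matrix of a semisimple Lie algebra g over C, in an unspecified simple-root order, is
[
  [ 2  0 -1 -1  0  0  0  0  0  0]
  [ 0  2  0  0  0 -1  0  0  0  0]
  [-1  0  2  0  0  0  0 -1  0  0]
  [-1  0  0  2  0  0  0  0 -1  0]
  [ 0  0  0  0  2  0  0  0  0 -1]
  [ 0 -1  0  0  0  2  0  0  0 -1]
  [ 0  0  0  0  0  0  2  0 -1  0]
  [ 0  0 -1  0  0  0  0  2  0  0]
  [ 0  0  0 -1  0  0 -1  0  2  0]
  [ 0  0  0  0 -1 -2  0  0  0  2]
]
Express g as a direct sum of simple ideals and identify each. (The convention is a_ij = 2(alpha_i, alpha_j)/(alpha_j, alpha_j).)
A6 ⊕ F4

The diagram associated to this matrix has two connected components: the simple roots {alpha_1, alpha_3, alpha_4, alpha_7, alpha_8, alpha_9} form a chain of 6 nodes with single edges (A_6), and {alpha_2, alpha_5, alpha_6, alpha_10} form a chain of 4 nodes with a double edge between the middle two (F_4). A semisimple Lie algebra decomposes uniquely as the direct sum of simple ideals, one per connected component of its Dynkin diagram, so g ≅ A_6 ⊕ F_4 (dimension 48 + 52 = 100).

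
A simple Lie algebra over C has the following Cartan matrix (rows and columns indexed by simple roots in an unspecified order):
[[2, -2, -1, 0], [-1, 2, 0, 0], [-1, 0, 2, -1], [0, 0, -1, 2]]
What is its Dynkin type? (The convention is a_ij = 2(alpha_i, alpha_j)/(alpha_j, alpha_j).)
B_4 (so(9))

The matrix has rank 4 with 2's on the diagonal. Reading the off-diagonal entries as Dynkin edges (a single edge where a_ij = a_ji = -1; a double or triple edge where a_ij * a_ji = 2 or 3), the diagram is a chain of 4 nodes with a double edge at one end; the terminal node there is the unique short simple root (B_4). One simple-root ordering that puts it in standard form is (alpha_4, alpha_3, alpha_1, alpha_2). So the algebra is type B_4, i.e. so(9).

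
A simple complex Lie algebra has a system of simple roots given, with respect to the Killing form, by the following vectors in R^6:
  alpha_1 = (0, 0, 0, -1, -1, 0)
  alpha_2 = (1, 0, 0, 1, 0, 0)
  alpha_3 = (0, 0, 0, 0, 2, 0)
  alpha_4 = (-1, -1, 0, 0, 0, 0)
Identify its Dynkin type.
Compute the Cartan integers a_ij = 2(alpha_i, alpha_j)/(alpha_j, alpha_j); the resulting 4x4 Cartan matrix is
[[2, -1, -1, 0], [-1, 2, 0, -1], [-2, 0, 2, 0], [0, -1, 0, 2]].
The roots have two lengths (squared-length ratio 2:1); the short ones are alpha_{1,2,4}. The associated Dynkin diagram is a chain of 4 nodes with a double edge at one end; the terminal node there is the unique long simple root (C_4), so the type is C_4 (the algebra sp(8)).

C_4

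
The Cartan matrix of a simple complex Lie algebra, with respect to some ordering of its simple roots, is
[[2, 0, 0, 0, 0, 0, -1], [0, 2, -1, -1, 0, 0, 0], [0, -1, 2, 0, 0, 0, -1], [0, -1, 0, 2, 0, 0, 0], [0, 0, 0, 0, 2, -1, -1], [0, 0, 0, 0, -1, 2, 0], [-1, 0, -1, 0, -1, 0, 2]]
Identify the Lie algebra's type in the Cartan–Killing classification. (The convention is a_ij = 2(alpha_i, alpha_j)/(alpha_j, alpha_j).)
The matrix has rank 7 with 2's on the diagonal. Reading the off-diagonal entries as Dynkin edges (a single edge where a_ij = a_ji = -1; a double or triple edge where a_ij * a_ji = 2 or 3), the diagram is a chain of 6 nodes with one extra node attached to the third node from one end (E_7). One simple-root ordering that puts it in standard form is (alpha_6, alpha_1, alpha_5, alpha_7, alpha_3, alpha_2, alpha_4). So the algebra is type E_7.

E7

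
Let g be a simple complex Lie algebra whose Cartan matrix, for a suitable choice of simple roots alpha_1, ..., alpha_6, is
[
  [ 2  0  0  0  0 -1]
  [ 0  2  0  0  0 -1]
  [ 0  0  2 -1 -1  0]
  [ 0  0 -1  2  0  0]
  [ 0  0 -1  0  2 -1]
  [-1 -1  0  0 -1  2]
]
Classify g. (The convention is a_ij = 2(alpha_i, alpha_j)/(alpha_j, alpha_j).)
type D_6

The matrix has rank 6 with 2's on the diagonal. Reading the off-diagonal entries as Dynkin edges (a single edge where a_ij = a_ji = -1; a double or triple edge where a_ij * a_ji = 2 or 3), the diagram is a chain of 4 nodes with a fork of two nodes at one end (D_6). One simple-root ordering that puts it in standard form is (alpha_4, alpha_3, alpha_5, alpha_6, alpha_2, alpha_1). So the algebra is type D_6, i.e. so(12).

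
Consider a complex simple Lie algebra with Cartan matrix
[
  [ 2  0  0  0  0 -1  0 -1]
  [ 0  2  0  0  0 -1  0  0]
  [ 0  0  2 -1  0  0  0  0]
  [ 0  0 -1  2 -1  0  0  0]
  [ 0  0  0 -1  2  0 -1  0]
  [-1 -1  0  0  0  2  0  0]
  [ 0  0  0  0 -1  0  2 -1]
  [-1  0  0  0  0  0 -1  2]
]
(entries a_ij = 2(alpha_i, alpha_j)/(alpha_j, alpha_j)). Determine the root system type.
type A_8

The matrix has rank 8 with 2's on the diagonal. Reading the off-diagonal entries as Dynkin edges (a single edge where a_ij = a_ji = -1; a double or triple edge where a_ij * a_ji = 2 or 3), the diagram is a chain of 8 nodes with single edges (A_8). One simple-root ordering that puts it in standard form is (alpha_2, alpha_6, alpha_1, alpha_8, alpha_7, alpha_5, alpha_4, alpha_3). So the algebra is type A_8, i.e. sl(9).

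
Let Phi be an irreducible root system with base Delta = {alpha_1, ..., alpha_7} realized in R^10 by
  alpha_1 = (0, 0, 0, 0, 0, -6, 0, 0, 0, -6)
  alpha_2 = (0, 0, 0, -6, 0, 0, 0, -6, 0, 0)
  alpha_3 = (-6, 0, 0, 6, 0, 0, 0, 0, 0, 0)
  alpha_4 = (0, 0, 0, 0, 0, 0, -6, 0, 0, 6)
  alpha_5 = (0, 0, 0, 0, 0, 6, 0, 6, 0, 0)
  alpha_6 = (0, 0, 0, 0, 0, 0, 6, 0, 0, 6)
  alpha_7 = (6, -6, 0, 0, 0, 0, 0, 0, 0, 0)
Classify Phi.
Compute the Cartan integers a_ij = 2(alpha_i, alpha_j)/(alpha_j, alpha_j); the resulting 7x7 Cartan matrix is
[[2, 0, 0, -1, -1, -1, 0], [0, 2, -1, 0, -1, 0, 0], [0, -1, 2, 0, 0, 0, -1], [-1, 0, 0, 2, 0, 0, 0], [-1, -1, 0, 0, 2, 0, 0], [-1, 0, 0, 0, 0, 2, 0], [0, 0, -1, 0, 0, 0, 2]].
All simple roots have the same length, so the diagram is simply laced. The associated Dynkin diagram is a chain of 5 nodes with a fork of two nodes at one end (D_7), so the type is D_7 (the algebra so(14)).

D_7 (so(14))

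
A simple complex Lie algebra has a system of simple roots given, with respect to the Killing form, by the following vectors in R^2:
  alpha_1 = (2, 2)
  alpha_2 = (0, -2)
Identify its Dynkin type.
Compute the Cartan integers a_ij = 2(alpha_i, alpha_j)/(alpha_j, alpha_j); the resulting 2x2 Cartan matrix is
[[2, -2], [-1, 2]].
The roots have two lengths (squared-length ratio 2:1); the short ones are alpha_{2}. The associated Dynkin diagram is a chain of 2 nodes with a double edge at one end; the terminal node there is the unique short simple root (B_2), so the type is B_2 (the algebra so(5)).

B_2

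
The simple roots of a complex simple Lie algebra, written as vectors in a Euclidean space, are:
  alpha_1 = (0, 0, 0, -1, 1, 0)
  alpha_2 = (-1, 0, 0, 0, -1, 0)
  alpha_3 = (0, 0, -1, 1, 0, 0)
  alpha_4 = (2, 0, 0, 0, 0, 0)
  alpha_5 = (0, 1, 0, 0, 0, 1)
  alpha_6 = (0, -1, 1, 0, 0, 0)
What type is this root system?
Compute the Cartan integers a_ij = 2(alpha_i, alpha_j)/(alpha_j, alpha_j); the resulting 6x6 Cartan matrix is
[[2, -1, -1, 0, 0, 0], [-1, 2, 0, -1, 0, 0], [-1, 0, 2, 0, 0, -1], [0, -2, 0, 2, 0, 0], [0, 0, 0, 0, 2, -1], [0, 0, -1, 0, -1, 2]].
The roots have two lengths (squared-length ratio 2:1); the short ones are alpha_{1,2,3,5,6}. The associated Dynkin diagram is a chain of 6 nodes with a double edge at one end; the terminal node there is the unique long simple root (C_6), so the type is C_6 (the algebra sp(12)).

type C_6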